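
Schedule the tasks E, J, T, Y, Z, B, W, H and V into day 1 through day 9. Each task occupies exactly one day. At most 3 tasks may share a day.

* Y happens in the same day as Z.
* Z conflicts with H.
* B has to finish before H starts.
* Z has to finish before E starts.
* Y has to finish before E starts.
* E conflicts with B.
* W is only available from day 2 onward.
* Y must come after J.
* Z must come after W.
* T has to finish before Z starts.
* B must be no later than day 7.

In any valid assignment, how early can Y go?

Y must be in the same day as Z, which can't be before day 3, so Y is at least day 3; downstream work caps Y at day 8.
Y at day 3 is achievable: Z=day 3, J=day 1, W=day 2, V=day 2, B=day 1, H=day 2, E=day 4, Y=day 3, T=day 1.

day 3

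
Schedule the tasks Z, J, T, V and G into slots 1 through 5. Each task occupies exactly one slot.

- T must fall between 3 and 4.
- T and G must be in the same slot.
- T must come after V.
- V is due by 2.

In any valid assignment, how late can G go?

G must be in the same slot as T, which can't be before 3, so G is at least 3; G must be in the same slot as T, which can't be after 4, so G is at most 4.
G at 4 is achievable: J -> 1; Z -> 1; T -> 4; G -> 4; V -> 1.

4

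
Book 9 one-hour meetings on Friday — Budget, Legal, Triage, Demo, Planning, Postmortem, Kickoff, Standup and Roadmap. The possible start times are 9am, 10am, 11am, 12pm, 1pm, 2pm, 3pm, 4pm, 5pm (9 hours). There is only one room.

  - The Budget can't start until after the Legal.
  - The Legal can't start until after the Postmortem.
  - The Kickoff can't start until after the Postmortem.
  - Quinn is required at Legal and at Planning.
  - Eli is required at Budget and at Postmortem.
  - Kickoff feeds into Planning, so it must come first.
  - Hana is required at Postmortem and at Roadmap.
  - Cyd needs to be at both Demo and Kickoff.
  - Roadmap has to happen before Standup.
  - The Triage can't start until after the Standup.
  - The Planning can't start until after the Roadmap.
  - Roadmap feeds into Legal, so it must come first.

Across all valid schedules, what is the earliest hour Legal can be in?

11am

Precedence pushes Legal to at least 10am; downstream work caps Legal at 4pm.
Legal at 11am is achievable: Legal -> 11am, Roadmap -> 9am, Kickoff -> 12pm, Triage -> 4pm, Budget -> 3pm, Postmortem -> 10am, Planning -> 1pm, Standup -> 2pm, Demo -> 5pm.
Nothing earlier works — the conflict and capacity constraints rule out every hour before 11am.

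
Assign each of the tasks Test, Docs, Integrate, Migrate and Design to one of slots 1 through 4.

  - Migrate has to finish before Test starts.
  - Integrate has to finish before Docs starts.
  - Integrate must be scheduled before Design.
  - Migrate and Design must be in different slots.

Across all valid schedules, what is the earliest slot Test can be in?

Precedence pushes Test to at least 2.
Test at 2 is achievable: Design in 2, Docs in 2, Migrate in 1, Integrate in 1, Test in 2.

2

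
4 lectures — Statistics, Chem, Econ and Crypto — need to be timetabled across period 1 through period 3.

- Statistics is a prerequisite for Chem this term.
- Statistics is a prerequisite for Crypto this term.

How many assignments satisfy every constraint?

15

Splitting on Statistics: it can be period 1 (12), period 2 (3). Listing each branch's schedules as (Chem, Econ, Crypto) by period number:
Statistics=period 1: (2,1,2) (2,1,3) (2,2,2) (2,2,3) (2,3,2) (2,3,3) (3,1,2) (3,1,3) (3,2,2) (3,2,3) (3,3,2) (3,3,3) — 12.
Statistics=period 2: (3,1,3) (3,2,3) (3,3,3) — 3.
Summing: 12 + 3 = 15.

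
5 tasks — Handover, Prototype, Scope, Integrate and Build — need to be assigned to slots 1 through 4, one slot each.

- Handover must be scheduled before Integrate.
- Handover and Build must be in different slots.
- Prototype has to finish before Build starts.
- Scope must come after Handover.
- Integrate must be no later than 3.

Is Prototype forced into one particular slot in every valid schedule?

Prototype can be 1 (e.g. Handover -> 1; Build -> 2; Scope -> 2; Integrate -> 2; Prototype -> 1) or 2 (e.g. Scope -> 2; Integrate -> 2; Build -> 3; Prototype -> 2; Handover -> 1).

No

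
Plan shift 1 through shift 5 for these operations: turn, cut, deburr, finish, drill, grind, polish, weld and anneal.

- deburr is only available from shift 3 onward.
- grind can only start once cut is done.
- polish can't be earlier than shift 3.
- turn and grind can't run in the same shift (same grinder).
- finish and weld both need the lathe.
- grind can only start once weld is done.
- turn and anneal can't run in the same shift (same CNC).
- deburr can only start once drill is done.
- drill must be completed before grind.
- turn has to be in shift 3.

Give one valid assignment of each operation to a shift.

finish in shift 2; drill in shift 1; polish in shift 3; anneal in shift 1; turn in shift 3; weld in shift 1; cut in shift 1; deburr in shift 3; grind in shift 2

Checking: drill(shift 1) before grind(shift 2); drill(shift 1) before deburr(shift 3); cut(shift 1) before grind(shift 2); weld(shift 1) before grind(shift 2); finish(shift 2) != weld(shift 1); turn(shift 3) != anneal(shift 1); turn(shift 3) != grind(shift 2); deburr=shift 3 in [shift 3,shift 5]; polish=shift 3 in [shift 3,shift 5]; turn=shift 3 in [shift 3,shift 3].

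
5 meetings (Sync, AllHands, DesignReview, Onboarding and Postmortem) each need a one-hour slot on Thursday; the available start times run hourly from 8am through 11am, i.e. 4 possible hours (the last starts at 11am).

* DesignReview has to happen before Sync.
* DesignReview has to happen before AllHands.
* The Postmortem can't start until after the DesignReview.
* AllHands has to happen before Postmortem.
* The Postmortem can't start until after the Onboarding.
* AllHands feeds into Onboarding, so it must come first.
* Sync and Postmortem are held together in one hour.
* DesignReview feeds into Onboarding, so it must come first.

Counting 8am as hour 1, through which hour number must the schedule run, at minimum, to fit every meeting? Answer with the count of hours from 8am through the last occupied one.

4

The precedence chain requires at least 4 distinct hours.
4 works (last occupied hour: 11am): for example Postmortem -> 11am, Onboarding -> 10am, DesignReview -> 8am, Sync -> 11am, AllHands -> 9am.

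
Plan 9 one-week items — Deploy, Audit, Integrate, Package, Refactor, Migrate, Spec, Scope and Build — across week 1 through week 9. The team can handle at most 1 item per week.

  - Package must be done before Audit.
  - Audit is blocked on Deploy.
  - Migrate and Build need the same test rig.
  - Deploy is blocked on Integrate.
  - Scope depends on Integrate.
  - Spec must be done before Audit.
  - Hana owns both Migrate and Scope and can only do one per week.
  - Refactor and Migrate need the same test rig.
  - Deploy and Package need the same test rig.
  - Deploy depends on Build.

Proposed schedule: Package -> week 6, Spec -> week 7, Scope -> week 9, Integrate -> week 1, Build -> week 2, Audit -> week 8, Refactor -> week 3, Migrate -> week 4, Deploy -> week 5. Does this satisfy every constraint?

Yes, all constraints hold

Refactor and Migrate need the same test rig — holds.
Deploy is blocked on Integrate — holds.
Deploy depends on Build — holds.
Package must be done before Audit — holds.
Scope depends on Integrate — holds.
Audit is blocked on Deploy — holds.
Migrate and Build need the same test rig — holds.
Deploy and Package need the same test rig — holds.
Hana owns both Migrate and Scope and can only do one per week — holds.
Spec must be done before Audit — holds.
The team can handle at most 1 item per week — holds.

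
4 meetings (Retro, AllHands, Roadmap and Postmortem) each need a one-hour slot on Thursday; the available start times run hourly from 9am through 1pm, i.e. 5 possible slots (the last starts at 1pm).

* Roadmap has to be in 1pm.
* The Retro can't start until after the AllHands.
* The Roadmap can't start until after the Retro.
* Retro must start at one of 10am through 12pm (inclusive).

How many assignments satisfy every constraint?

Splitting on Retro: it can be 10am (5), 11am (10), 12pm (15). Listing each branch's schedules as (AllHands, Roadmap, Postmortem):
Retro=10am: (9am,1pm,9am) (9am,1pm,10am) (9am,1pm,11am) (9am,1pm,12pm) (9am,1pm,1pm) — 5.
Retro=11am: (9am,1pm,9am) (9am,1pm,10am) (9am,1pm,11am) (9am,1pm,12pm) (9am,1pm,1pm) (10am,1pm,9am) (10am,1pm,10am) (10am,1pm,11am) (10am,1pm,12pm) (10am,1pm,1pm) — 10.
Retro=12pm: (9am,1pm,9am) (9am,1pm,10am) (9am,1pm,11am) (9am,1pm,12pm) (9am,1pm,1pm) (10am,1pm,9am) (10am,1pm,10am) (10am,1pm,11am) (10am,1pm,12pm) (10am,1pm,1pm) (11am,1pm,9am) (11am,1pm,10am) (11am,1pm,11am) (11am,1pm,12pm) (11am,1pm,1pm) — 15.
Summing: 5 + 10 + 15 = 30.

30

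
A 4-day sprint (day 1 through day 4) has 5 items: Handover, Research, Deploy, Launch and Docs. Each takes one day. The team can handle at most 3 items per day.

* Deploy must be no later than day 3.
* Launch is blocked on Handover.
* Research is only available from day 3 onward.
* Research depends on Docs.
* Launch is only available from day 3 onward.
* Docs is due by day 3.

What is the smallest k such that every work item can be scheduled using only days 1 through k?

3 days

The precedence chain requires at least 2 distinct days.
With at most 3 per day and 5 work items, at least 2 days are needed.
Research can't be placed before day 3, so the schedule must run through at least day 3.
3 works (last occupied day: day 3): for example Research=day 3; Docs=day 1; Handover=day 1; Deploy=day 1; Launch=day 3.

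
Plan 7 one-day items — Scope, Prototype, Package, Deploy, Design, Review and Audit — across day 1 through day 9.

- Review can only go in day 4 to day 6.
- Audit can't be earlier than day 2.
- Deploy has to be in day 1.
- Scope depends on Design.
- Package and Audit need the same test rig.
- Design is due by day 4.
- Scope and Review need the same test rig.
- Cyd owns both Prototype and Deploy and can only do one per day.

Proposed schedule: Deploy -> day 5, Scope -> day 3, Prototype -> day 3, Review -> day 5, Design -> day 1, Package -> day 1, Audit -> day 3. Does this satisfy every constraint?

Design is due by day 4 — holds.
Deploy has to be in day 1 — violated.
Cyd owns both Prototype and Deploy and can only do one per day — holds.
Scope and Review need the same test rig — holds.
Review can only go in day 4 to day 6 — holds.
Audit can't be earlier than day 2 — holds.
Scope depends on Design — holds.
Package and Audit need the same test rig — holds.

No — it violates: Deploy has to be in day 1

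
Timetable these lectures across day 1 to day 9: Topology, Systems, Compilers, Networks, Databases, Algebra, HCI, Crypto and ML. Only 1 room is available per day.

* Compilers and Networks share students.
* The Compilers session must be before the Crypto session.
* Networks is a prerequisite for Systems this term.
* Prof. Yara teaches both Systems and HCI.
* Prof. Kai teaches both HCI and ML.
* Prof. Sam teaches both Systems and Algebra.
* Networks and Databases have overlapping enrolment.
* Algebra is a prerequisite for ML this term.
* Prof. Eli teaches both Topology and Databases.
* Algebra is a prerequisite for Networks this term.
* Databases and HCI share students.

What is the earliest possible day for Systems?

Precedence pushes Systems to at least day 3.
Systems at day 3 is achievable: Systems in day 3, HCI in day 9, Algebra in day 1, Crypto in day 5, Databases in day 8, Topology in day 7, ML in day 6, Networks in day 2, Compilers in day 4.

day 3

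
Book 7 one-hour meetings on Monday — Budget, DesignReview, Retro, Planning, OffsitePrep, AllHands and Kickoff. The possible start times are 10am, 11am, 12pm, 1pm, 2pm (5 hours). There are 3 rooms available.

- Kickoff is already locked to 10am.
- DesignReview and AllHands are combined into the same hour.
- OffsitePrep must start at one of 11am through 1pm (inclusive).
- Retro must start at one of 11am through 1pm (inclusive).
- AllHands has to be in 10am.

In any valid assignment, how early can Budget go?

11am

Budget at 11am is achievable: Budget -> 11am; Retro -> 11am; OffsitePrep -> 11am; DesignReview -> 10am; Planning -> 12pm; AllHands -> 10am; Kickoff -> 10am.
Nothing earlier works — the capacity limit rule out every hour before 11am.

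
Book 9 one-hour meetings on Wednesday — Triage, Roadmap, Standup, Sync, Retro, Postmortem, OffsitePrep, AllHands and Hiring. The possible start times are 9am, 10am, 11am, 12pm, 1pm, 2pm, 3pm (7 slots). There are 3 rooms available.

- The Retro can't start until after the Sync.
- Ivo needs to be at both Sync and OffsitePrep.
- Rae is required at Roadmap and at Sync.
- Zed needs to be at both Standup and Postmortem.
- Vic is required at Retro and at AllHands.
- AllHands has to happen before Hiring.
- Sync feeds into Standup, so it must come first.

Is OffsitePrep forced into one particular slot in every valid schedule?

OffsitePrep can be 9am (e.g. Roadmap=11am, Hiring=10am, Standup=11am, OffsitePrep=9am, Postmortem=10am, AllHands=9am, Retro=11am, Triage=9am, Sync=10am) or 10am (e.g. OffsitePrep in 10am, AllHands in 9am, Triage in 9am, Hiring in 11am, Postmortem in 11am, Standup in 10am, Roadmap in 11am, Sync in 9am, Retro in 10am).

No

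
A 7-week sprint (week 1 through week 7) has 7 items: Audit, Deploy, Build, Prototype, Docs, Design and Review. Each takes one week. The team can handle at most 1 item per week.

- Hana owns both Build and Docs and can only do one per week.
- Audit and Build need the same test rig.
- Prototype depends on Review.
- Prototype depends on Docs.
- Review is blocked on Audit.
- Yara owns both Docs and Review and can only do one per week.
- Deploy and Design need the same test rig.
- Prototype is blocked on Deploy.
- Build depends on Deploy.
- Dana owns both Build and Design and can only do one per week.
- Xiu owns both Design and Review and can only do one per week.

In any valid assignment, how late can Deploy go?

Downstream work caps Deploy at week 6.
Deploy at week 5 is achievable: Build -> week 7; Deploy -> week 5; Review -> week 2; Prototype -> week 6; Design -> week 4; Audit -> week 1; Docs -> week 3.
Nothing later works — the conflict and capacity constraints rule out every week after week 5.

week 5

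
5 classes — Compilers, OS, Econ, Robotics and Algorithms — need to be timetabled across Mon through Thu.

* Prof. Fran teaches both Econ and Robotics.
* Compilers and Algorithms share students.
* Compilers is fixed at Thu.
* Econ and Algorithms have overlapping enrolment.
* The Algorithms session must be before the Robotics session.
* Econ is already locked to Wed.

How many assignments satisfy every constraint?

12

Splitting on OS: it can be Mon (3), Tue (3), Wed (3), Thu (3). Listing each branch's schedules as (Compilers, Econ, Robotics, Algorithms):
OS=Mon: (Thu,Wed,Tue,Mon) (Thu,Wed,Thu,Mon) (Thu,Wed,Thu,Tue) — 3.
OS=Tue: (Thu,Wed,Tue,Mon) (Thu,Wed,Thu,Mon) (Thu,Wed,Thu,Tue) — 3.
OS=Wed: (Thu,Wed,Tue,Mon) (Thu,Wed,Thu,Mon) (Thu,Wed,Thu,Tue) — 3.
OS=Thu: (Thu,Wed,Tue,Mon) (Thu,Wed,Thu,Mon) (Thu,Wed,Thu,Tue) — 3.
Summing: 3 + 3 + 3 + 3 = 12.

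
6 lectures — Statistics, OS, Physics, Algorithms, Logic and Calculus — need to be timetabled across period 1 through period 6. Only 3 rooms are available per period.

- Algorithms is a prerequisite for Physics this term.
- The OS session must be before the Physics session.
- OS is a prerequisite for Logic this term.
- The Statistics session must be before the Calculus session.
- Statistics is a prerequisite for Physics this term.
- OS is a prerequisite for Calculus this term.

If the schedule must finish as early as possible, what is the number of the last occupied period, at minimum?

The precedence chain requires at least 2 distinct periods.
With at most 3 per period and 6 lectures, at least 2 periods are needed.
2 works (last occupied period: period 2): for example Statistics -> period 1; OS -> period 1; Logic -> period 2; Calculus -> period 2; Physics -> period 2; Algorithms -> period 1.

2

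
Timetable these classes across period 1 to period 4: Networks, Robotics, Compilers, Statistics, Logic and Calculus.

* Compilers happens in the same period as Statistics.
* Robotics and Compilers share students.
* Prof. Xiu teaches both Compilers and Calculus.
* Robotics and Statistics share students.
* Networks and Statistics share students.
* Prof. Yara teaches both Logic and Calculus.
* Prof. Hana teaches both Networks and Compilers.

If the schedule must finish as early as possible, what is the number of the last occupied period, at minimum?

Could 1 period be enough, i.e. nothing placed later than period 1? No: Statistics can't share with Robotics (period 1) → nothing is left.
So 1 period is not enough.
2 works (last occupied period: period 2): for example Calculus -> period 1; Compilers -> period 2; Statistics -> period 2; Networks -> period 1; Logic -> period 2; Robotics -> period 1.

period 2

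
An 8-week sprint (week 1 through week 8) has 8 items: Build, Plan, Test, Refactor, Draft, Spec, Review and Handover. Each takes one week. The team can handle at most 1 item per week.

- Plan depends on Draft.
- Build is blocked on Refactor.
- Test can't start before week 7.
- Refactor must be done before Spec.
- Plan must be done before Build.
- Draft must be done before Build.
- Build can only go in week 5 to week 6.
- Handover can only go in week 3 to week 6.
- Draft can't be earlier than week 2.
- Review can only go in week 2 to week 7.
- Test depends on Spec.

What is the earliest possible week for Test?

week 8

Test is available from week 7.
Test at week 8 is achievable: Build=week 5, Draft=week 2, Plan=week 4, Review=week 6, Spec=week 7, Handover=week 3, Test=week 8, Refactor=week 1.
Nothing earlier works — the capacity limit rule out every week before week 8.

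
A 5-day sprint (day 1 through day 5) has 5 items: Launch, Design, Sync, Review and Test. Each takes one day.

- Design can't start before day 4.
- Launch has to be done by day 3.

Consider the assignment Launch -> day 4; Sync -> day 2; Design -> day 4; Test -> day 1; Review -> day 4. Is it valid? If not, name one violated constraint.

Invalid. Launch has to be done by day 3.

Design can't start before day 4 — holds.
Launch has to be done by day 3 — violated.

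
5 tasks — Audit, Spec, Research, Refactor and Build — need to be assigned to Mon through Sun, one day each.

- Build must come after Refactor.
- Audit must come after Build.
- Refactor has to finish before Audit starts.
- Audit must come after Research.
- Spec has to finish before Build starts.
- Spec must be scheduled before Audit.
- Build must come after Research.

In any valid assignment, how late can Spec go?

Downstream work caps Spec at Fri.
Spec at Fri is achievable: Refactor=Mon; Spec=Fri; Audit=Sun; Research=Mon; Build=Sat.

Fri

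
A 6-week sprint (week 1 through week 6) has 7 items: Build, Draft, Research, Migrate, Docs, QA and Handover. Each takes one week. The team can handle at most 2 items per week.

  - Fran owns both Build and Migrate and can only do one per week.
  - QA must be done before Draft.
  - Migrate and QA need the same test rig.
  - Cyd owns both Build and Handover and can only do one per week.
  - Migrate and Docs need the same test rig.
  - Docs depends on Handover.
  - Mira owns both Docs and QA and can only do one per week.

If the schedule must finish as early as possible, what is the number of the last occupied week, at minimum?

week 4

The precedence chain requires at least 2 distinct weeks.
With at most 2 per week and 7 tasks, at least 4 weeks are needed.
4 works (last occupied week: week 4): for example QA in week 1, Research in week 3, Docs in week 2, Migrate in week 4, Handover in week 1, Build in week 3, Draft in week 2.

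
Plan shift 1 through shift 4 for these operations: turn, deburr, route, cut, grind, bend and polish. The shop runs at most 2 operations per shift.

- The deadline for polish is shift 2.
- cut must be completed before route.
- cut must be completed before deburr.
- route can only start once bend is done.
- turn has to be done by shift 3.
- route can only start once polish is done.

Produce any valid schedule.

grind -> shift 4; cut -> shift 2; deburr -> shift 3; turn -> shift 1; bend -> shift 2; polish -> shift 1; route -> shift 3

Checking: bend(shift 2) before route(shift 3); cut(shift 2) before route(shift 3); polish(shift 1) before route(shift 3); cut(shift 2) before deburr(shift 3); turn=shift 1 in [shift 1,shift 3]; polish=shift 1 in [shift 1,shift 2]; max 2 per shift (cap 2).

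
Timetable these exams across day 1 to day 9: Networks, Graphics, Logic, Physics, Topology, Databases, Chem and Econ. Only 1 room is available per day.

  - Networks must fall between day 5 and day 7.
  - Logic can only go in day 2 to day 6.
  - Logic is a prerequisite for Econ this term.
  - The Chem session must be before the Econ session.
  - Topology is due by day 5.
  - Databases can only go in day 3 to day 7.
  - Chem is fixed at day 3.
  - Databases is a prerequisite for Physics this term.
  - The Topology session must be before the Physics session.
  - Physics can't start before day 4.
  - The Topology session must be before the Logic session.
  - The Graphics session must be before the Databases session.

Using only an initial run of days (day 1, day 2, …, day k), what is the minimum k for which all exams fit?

8 days

The precedence chain requires at least 3 distinct days.
With at most 1 per day and 8 exams, at least 8 days are needed.
Networks can't be placed before day 5, so the schedule must run through at least day 5.
8 works (last occupied day: day 8): for example Logic=day 2; Chem=day 3; Econ=day 8; Databases=day 6; Physics=day 7; Topology=day 1; Networks=day 5; Graphics=day 4.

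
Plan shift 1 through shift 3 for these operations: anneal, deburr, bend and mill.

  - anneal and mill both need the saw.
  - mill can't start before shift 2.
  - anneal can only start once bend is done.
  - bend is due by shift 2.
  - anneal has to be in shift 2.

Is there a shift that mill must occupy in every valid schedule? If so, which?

mill's window is shift 2–shift 3.
anneal is fixed at shift 2, and mill can't share a shift with anneal.
So mill must be shift 3.

shift 3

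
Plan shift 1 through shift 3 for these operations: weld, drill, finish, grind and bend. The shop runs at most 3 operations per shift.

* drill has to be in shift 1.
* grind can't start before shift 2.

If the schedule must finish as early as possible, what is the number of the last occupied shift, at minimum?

With at most 3 per shift and 5 operations, at least 2 shifts are needed.
grind can't be placed before shift 2, so the schedule must run through at least shift 2.
2 works (last occupied shift: shift 2): for example grind in shift 2, bend in shift 2, drill in shift 1, weld in shift 1, finish in shift 1.

shift 2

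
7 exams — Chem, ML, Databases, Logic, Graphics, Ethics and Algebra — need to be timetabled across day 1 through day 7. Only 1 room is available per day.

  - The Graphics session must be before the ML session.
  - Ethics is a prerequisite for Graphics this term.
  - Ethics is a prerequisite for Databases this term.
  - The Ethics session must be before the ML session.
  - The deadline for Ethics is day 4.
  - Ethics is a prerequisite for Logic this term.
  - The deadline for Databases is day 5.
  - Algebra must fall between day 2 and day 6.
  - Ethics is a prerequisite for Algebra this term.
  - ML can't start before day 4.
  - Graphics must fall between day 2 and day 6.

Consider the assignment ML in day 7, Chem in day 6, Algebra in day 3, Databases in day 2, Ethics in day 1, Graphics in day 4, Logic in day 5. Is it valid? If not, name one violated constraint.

Ethics is a prerequisite for Algebra this term — holds.
Ethics is a prerequisite for Graphics this term — holds.
The deadline for Ethics is day 4 — holds.
Only 1 room is available per day — holds.
Algebra must fall between day 2 and day 6 — holds.
The Ethics session must be before the ML session — holds.
ML can't start before day 4 — holds.
Ethics is a prerequisite for Logic this term — holds.
The Graphics session must be before the ML session — holds.
Ethics is a prerequisite for Databases this term — holds.
The deadline for Databases is day 5 — holds.
Graphics must fall between day 2 and day 6 — holds.

Yes, all constraints hold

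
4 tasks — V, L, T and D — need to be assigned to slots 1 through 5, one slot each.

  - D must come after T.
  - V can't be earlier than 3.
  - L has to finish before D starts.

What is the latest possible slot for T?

Downstream work caps T at 4.
T at 4 is achievable: L in 1, V in 3, D in 5, T in 4.

4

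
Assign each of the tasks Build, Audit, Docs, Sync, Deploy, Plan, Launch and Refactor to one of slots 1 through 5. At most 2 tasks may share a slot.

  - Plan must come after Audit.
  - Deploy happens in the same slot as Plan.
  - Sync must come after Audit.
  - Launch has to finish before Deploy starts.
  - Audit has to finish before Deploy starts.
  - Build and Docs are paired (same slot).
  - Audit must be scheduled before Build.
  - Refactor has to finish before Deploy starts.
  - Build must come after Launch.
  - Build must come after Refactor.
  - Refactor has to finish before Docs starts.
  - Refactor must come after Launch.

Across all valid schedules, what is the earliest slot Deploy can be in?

Precedence pushes Deploy to at least 3.
Deploy at 3 is achievable: Launch in 1, Refactor in 2, Audit in 1, Deploy in 3, Build in 4, Plan in 3, Sync in 2, Docs in 4.

3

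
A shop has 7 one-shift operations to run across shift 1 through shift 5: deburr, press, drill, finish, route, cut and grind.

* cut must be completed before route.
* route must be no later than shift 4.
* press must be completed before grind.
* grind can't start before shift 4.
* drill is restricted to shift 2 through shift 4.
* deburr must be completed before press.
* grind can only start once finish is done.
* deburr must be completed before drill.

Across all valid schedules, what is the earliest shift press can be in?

Precedence pushes press to at least shift 2; downstream work caps press at shift 4.
press at shift 2 is achievable: drill -> shift 2, route -> shift 2, cut -> shift 1, press -> shift 2, grind -> shift 4, finish -> shift 1, deburr -> shift 1.

shift 2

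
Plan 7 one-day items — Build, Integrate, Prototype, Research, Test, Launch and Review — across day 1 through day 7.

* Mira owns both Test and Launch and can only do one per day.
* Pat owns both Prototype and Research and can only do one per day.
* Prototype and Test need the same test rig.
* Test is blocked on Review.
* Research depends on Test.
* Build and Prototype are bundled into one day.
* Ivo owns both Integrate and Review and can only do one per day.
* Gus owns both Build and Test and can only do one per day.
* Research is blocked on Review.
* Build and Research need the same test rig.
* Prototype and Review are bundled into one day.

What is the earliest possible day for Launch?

Launch at day 1 is achievable: Launch=day 1; Test=day 2; Research=day 3; Build=day 1; Integrate=day 2; Prototype=day 1; Review=day 1.

day 1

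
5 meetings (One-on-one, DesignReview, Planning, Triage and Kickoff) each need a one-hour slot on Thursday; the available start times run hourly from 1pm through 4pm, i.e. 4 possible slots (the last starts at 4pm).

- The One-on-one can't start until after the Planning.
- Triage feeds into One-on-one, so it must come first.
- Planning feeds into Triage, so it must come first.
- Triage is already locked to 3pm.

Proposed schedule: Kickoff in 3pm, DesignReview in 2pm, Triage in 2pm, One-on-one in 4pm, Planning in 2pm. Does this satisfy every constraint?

Invalid. Triage is already locked to 3pm.

The One-on-one can't start until after the Planning — holds.
Triage feeds into One-on-one, so it must come first — holds.
Triage is already locked to 3pm — violated.
Planning feeds into Triage, so it must come first — violated.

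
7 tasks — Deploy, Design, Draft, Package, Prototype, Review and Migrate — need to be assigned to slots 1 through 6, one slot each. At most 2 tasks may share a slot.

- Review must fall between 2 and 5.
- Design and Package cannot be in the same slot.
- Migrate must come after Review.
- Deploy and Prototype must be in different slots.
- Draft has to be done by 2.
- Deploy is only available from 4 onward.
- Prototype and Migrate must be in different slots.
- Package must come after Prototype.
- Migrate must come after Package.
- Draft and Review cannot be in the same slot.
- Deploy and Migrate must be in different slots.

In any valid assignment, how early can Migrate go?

3

Precedence pushes Migrate to at least 3.
Migrate at 3 is achievable: Design=3, Deploy=4, Review=2, Package=2, Migrate=3, Draft=1, Prototype=1.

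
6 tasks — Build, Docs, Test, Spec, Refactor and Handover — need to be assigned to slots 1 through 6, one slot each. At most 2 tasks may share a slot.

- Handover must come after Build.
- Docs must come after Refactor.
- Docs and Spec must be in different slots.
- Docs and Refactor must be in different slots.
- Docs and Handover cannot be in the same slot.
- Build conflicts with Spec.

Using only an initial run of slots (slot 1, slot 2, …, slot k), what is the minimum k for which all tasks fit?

3 slots

The precedence chain requires at least 2 distinct slots.
With at most 2 per slot and 6 tasks, at least 3 slots are needed.
3 works (last occupied slot: 3): for example Build in 1; Docs in 2; Test in 2; Refactor in 1; Spec in 3; Handover in 3.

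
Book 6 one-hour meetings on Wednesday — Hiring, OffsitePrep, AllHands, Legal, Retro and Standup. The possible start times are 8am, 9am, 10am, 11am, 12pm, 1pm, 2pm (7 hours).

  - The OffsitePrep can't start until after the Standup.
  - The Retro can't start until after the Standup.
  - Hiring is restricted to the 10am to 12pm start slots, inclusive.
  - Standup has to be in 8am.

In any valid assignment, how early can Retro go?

9am

Precedence pushes Retro to at least 9am.
Retro at 9am is achievable: AllHands=8am, Standup=8am, Legal=8am, OffsitePrep=9am, Retro=9am, Hiring=10am.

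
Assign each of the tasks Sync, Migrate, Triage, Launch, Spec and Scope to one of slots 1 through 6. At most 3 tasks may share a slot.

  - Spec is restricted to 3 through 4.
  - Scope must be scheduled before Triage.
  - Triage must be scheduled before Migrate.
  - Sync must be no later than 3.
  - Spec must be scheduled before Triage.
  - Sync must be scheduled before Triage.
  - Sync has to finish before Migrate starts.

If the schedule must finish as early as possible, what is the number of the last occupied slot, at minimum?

5

The precedence chain requires at least 3 distinct slots.
With at most 3 per slot and 6 tasks, at least 2 slots are needed.
Propagating the time windows through the other constraints, Migrate can't land before 5, so the schedule must run through at least slot 5.
5 works (last occupied slot: 5): for example Spec in 3; Migrate in 5; Scope in 1; Triage in 4; Sync in 1; Launch in 1.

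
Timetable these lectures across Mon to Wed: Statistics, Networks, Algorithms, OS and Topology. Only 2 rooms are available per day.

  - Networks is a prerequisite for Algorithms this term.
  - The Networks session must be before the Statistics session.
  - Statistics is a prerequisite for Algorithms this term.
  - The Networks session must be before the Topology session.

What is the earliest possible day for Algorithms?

Wed

Precedence pushes Algorithms to at least Wed.
Algorithms at Wed is achievable: Topology -> Tue, Statistics -> Tue, Algorithms -> Wed, OS -> Mon, Networks -> Mon.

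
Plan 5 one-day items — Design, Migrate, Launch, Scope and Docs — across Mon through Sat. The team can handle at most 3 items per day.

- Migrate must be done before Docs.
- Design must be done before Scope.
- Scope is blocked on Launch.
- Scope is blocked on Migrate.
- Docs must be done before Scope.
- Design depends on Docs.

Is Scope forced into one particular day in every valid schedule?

No

Scope can be Thu (e.g. Design=Wed, Migrate=Mon, Docs=Tue, Scope=Thu, Launch=Mon) or Fri (e.g. Migrate=Mon, Scope=Fri, Launch=Mon, Docs=Tue, Design=Wed).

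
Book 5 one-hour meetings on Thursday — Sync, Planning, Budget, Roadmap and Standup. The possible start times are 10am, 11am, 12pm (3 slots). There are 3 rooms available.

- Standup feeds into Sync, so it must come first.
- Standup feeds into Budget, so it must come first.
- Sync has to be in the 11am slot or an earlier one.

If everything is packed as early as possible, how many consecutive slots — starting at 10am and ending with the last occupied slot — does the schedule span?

2

The precedence chain requires at least 2 distinct slots.
With at most 3 per slot and 5 meetings, at least 2 slots are needed.
2 works (last occupied slot: 11am): for example Planning in 10am, Standup in 10am, Roadmap in 10am, Budget in 11am, Sync in 11am.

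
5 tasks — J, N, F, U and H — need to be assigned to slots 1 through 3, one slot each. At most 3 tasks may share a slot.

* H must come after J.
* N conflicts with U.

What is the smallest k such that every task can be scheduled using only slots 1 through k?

The precedence chain requires at least 2 distinct slots.
With at most 3 per slot and 5 tasks, at least 2 slots are needed.
2 works (last occupied slot: 2): for example F -> 1, J -> 1, U -> 2, N -> 1, H -> 2.

2 slots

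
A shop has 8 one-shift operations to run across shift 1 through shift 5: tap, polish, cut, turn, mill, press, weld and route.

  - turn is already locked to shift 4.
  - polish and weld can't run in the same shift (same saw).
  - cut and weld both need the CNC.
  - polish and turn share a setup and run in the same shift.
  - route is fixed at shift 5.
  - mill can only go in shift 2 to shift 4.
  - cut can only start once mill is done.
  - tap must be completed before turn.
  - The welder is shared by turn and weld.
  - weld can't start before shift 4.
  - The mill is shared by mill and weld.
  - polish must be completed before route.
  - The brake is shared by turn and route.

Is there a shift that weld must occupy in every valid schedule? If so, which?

weld's window is shift 4–shift 5.
turn is fixed at shift 4, and weld can't share a shift with turn.
So weld must be shift 5.

shift 5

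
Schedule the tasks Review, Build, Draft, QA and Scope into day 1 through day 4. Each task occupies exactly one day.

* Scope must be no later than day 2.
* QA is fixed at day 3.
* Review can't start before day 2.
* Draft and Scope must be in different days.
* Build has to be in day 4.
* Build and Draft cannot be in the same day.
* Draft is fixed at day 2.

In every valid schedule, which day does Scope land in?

day 1

Scope's window is day 1–day 2.
Draft is fixed at day 2, and Scope can't share a day with Draft.
So Scope must be day 1.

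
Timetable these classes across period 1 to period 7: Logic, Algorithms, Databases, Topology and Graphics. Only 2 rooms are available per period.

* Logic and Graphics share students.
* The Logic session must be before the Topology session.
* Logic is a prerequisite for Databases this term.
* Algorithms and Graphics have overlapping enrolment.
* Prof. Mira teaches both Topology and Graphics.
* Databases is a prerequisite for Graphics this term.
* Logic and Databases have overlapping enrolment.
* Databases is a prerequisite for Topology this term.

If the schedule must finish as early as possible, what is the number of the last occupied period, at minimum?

4

The precedence chain requires at least 3 distinct periods.
With at most 2 per period and 5 classes, at least 3 periods are needed.
Could 3 periods be enough, i.e. nothing placed later than period 3? No: Topology must come after Logic (at period 1 or later) → {period 2, period 3}; Logic must come before Topology (at period 3 or earlier) → {period 1, period 2}; Databases must come before Topology (at period 3 or earlier) → {period 1, period 2}; Databases must come after Logic (at period 1 or later) → {period 2}; Graphics must come after Databases (at period 2 or later) → {period 3}; Topology can't share with Graphics (period 3) → {period 2}; Topology must come after Databases (at period 2 or later) → nothing is left.
So 3 periods is not enough.
4 works (last occupied period: period 4): for example Algorithms in period 1; Graphics in period 4; Databases in period 2; Logic in period 1; Topology in period 3.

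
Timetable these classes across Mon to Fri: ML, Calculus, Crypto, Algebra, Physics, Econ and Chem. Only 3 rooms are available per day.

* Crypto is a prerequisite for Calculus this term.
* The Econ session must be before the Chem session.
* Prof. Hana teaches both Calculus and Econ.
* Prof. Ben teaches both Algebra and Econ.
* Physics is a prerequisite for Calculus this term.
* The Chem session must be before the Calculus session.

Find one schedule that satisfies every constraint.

Chem -> Tue; Calculus -> Wed; Algebra -> Tue; Physics -> Mon; Econ -> Mon; ML -> Tue; Crypto -> Mon

Checking: Crypto(Mon) before Calculus(Wed); Chem(Tue) before Calculus(Wed); Physics(Mon) before Calculus(Wed); Econ(Mon) before Chem(Tue); Calculus(Wed) != Econ(Mon); Algebra(Tue) != Econ(Mon); max 3 per day (cap 3).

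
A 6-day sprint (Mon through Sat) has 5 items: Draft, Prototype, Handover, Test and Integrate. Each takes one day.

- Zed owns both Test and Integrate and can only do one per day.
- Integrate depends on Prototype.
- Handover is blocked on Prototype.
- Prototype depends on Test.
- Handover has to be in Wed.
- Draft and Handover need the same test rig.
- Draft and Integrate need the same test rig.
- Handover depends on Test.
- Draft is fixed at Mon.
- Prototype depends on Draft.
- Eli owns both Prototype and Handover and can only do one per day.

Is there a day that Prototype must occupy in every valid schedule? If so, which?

Draft is fixed at Mon and must come before Prototype, so Prototype is at least Tue.
Handover is fixed at Wed and must come after Prototype, so Prototype is at most Tue.
So Prototype must be Tue.

Tue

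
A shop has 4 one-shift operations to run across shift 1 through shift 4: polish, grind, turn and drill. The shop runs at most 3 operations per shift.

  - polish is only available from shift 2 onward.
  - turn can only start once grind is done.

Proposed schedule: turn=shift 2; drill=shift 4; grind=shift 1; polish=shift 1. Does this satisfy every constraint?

Invalid. polish is only available from shift 2 onward.

The shop runs at most 3 operations per shift — holds.
turn can only start once grind is done — holds.
polish is only available from shift 2 onward — violated.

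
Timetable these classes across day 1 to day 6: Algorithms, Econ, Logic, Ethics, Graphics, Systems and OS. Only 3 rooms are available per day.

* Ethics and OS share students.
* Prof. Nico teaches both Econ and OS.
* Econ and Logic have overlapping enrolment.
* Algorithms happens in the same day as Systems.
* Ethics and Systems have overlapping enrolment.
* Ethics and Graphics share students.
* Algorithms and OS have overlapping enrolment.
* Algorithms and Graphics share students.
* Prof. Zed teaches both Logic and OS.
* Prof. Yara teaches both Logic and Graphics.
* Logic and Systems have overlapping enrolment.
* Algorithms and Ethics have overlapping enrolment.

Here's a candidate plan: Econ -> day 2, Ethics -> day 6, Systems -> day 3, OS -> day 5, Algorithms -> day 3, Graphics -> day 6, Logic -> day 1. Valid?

No. Ethics and Graphics share students is not satisfied.

Algorithms and OS have overlapping enrolment — holds.
Ethics and Graphics share students — violated.
Only 3 rooms are available per day — holds.
Algorithms happens in the same day as Systems — holds.
Ethics and OS share students — holds.
Econ and Logic have overlapping enrolment — holds.
Logic and Systems have overlapping enrolment — holds.
Ethics and Systems have overlapping enrolment — holds.
Prof. Zed teaches both Logic and OS — holds.
Prof. Nico teaches both Econ and OS — holds.
Prof. Yara teaches both Logic and Graphics — holds.
Algorithms and Ethics have overlapping enrolment — holds.
Algorithms and Graphics share students — holds.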